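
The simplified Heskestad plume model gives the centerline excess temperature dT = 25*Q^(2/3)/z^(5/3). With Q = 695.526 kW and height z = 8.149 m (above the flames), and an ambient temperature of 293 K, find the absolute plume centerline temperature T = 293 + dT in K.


Q^(2/3) = 78.501
z^(5/3) = 32.999
dT = 25 * 78.501 / 32.999 = 59.471 K
T = 293 + 59.471 = 352.47 K

352.47 K


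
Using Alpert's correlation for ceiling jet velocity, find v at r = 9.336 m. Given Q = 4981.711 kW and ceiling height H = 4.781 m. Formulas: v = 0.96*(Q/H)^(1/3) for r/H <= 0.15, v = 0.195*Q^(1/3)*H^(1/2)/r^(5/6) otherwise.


r/H = 9.336 / 4.781 = 1.9527
r/H > 0.15, so v = 0.195*Q^(1/3)*H^(1/2)/r^(5/6)
Q^(1/3) = 17.079
H^(1/2) = 2.1865
r^(5/6) = 6.4338
v = 0.195 * 17.079 * 2.1865 / 6.4338 = 1.1318 m/s

1.1318 m/s


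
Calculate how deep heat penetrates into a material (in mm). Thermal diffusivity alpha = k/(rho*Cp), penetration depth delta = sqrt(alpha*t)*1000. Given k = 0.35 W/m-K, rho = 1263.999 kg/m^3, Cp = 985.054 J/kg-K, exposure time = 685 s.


alpha = 0.35 / (1263.999 * 985.054) = 2.8110e-07 m^2/s
alpha * t = 0.00019255
delta = sqrt(0.00019255) * 1000 = 13.876 mm

13.876 mm


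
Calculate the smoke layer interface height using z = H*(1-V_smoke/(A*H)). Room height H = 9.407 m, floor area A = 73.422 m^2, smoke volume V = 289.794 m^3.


V/(A*H) = 0.41958
1 - 0.41958 = 0.58042
z = 9.407 * 0.58042 = 5.4600 m

5.4600 m


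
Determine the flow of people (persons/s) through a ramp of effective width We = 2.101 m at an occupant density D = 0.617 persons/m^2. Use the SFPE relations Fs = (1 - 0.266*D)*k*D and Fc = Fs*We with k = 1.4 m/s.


1 - 0.266*D = 1 - 0.266*0.617 = 0.83588
Fs = 0.83588 * 1.4 * 0.617 = 0.72203 persons/(s*m)
Fc = 0.72203 * 2.101 = 1.5170 persons/s

1.5170 persons/s


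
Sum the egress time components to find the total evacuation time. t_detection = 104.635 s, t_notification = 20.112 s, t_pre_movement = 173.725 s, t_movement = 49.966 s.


Total = 104.635 + 20.112 + 173.725 + 49.966 = 348.438 s

348.438 s


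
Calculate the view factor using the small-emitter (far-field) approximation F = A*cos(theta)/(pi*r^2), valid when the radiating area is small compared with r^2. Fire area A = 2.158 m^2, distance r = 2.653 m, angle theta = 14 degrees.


cos(14 deg) = 0.97030
pi*r^2 = 22.112
F = 2.158 * 0.97030 / 22.112 = 0.094696

0.094696


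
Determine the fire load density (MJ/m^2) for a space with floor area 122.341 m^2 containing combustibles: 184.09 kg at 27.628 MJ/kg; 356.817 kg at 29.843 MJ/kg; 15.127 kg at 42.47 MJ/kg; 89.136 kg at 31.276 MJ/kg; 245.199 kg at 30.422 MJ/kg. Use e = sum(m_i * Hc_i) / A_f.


Total energy = 184.09*27.628 + 356.817*29.843 + 15.127*42.47 + 89.136*31.276 + 245.199*30.422
= 5086.039 + 10648.49 + 642.4437 + 2787.818 + 7459.444
= 26624.23 MJ
e = 26624.23 / 122.341 = 217.62 MJ/m^2

217.62 MJ/m^2


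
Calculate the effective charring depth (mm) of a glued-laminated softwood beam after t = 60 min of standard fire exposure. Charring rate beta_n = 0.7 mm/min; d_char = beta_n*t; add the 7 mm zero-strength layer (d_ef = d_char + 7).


d_char = 0.7 * 60 = 42 mm
d_ef = 42 + 1.0*7 = 49 mm

49 mm


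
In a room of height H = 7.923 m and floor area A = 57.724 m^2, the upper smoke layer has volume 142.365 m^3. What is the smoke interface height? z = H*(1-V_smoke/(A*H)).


V/(A*H) = 0.31128
1 - 0.31128 = 0.68872
z = 7.923 * 0.68872 = 5.4567 m

5.4567 m


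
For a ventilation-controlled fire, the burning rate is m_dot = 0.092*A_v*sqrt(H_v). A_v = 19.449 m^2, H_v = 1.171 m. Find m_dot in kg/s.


sqrt(H_v) = 1.0821
m_dot = 0.092 * 19.449 * 1.0821 = 1.9363 kg/s

1.9363 kg/s


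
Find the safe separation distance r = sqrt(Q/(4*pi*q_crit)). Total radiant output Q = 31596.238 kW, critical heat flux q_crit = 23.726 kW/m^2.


4*pi*q_crit = 298.15
Q/(4*pi*q_crit) = 105.97
r = sqrt(105.97) = 10.294 m

10.294 m


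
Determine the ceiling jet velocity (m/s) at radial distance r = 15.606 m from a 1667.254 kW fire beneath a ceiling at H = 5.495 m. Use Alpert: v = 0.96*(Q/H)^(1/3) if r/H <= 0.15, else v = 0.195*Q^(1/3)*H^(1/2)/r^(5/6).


r/H = 15.606 / 5.495 = 2.8400
r/H > 0.15, so v = 0.195*Q^(1/3)*H^(1/2)/r^(5/6)
Q^(1/3) = 11.858
H^(1/2) = 2.3441
r^(5/6) = 9.8721
v = 0.195 * 11.858 * 2.3441 / 9.8721 = 0.54905 m/s

0.54905 m/s


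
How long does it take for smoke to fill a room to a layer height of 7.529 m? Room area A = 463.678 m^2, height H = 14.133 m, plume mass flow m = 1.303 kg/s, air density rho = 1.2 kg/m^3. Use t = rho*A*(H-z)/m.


H - z = 6.604 m
t = 1.2 * 463.678 * 6.604 / 1.303 = 2820.1 s

2820.1 s


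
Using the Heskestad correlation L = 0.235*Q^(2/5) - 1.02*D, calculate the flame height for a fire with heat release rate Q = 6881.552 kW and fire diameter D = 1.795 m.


Q^(2/5) = 34.283
0.235 * Q^(2/5) = 8.0564
1.02 * D = 1.8309
L = 6.2255 m

6.2255 m


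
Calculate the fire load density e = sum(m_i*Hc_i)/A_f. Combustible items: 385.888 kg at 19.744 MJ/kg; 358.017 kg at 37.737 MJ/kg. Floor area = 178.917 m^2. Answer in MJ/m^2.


Total energy = 385.888*19.744 + 358.017*37.737
= 7618.973 + 13510.49
= 21129.46 MJ
e = 21129.46 / 178.917 = 118.10 MJ/m^2

118.10 MJ/m^2


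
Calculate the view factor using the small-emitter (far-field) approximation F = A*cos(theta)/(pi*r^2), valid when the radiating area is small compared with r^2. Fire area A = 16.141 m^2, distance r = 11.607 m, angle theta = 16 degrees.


cos(16 deg) = 0.96126
pi*r^2 = 423.24
F = 16.141 * 0.96126 / 423.24 = 0.036659

0.036659


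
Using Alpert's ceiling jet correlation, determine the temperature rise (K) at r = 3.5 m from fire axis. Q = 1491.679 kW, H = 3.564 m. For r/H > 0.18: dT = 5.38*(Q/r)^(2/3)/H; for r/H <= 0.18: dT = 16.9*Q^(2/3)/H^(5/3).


r/H = 3.5 / 3.564 = 0.98204
r/H > 0.18, so dT = 5.38*(Q/r)^(2/3)/H
Q/r = 426.194
(Q/r)^(2/3) = 56.633
dT = 5.38 * 56.633 / 3.564 = 85.490 K

85.490 K


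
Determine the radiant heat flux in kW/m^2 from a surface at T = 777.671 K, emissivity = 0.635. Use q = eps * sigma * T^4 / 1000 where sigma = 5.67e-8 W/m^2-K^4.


T^4 = 3.6575e+11
q = 0.635 * 5.67e-8 * 3.6575e+11 / 1000 = 13.169 kW/m^2

13.169 kW/m^2


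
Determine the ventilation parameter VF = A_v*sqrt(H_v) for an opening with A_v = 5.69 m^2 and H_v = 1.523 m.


sqrt(H_v) = 1.2341
VF = 5.69 * 1.2341 = 7.0220 m^(5/2)

7.0220 m^(5/2)


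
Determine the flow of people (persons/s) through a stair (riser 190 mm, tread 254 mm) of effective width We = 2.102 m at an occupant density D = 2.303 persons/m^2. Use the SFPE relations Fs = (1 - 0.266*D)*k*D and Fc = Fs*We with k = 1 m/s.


1 - 0.266*D = 1 - 0.266*2.303 = 0.38740
Fs = 0.38740 * 1 * 2.303 = 0.89219 persons/(s*m)
Fc = 0.89219 * 2.102 = 1.8754 persons/s

1.8754 persons/s


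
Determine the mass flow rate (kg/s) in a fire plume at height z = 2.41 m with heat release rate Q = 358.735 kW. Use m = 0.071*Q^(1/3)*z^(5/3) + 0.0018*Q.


Q^(1/3) = 7.1054
z^(5/3) = 4.3321
First term = 0.071 * 7.1054 * 4.3321 = 2.1855
Second term = 0.0018 * 358.735 = 0.64572
m = 2.8312 kg/s

2.8312 kg/s


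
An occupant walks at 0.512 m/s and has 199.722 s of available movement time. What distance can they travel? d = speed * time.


d = 0.512 * 199.722 = 102.26 m

102.26 m


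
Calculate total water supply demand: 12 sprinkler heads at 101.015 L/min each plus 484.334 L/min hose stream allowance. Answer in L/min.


Sprinkler demand = 12 * 101.015 = 1212.18 L/min
Total = 1212.18 + 484.334 = 1696.514 L/min

1696.514 L/min


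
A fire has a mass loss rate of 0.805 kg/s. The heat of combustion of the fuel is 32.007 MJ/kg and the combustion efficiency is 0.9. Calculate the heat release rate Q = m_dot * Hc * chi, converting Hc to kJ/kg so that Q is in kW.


Hc = 32.007 MJ/kg = 32.007 * 1000 kJ/kg = 32007 kJ/kg
Q = 0.805 kg/s * 32007 kJ/kg * 0.9 = 23189 kW

23189 kW


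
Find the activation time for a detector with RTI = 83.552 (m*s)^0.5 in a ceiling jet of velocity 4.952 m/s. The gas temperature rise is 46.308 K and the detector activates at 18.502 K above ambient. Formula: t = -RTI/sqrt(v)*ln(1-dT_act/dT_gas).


dT_act/dT_gas = 0.39954
ln(1 - 0.39954) = -0.51006
t = -83.552 / sqrt(4.952) * -0.51006 = 19.151 s

19.151 s


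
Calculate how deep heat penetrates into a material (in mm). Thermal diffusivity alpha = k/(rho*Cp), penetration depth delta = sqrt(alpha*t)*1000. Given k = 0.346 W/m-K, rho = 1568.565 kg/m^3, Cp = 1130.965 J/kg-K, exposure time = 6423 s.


alpha = 0.346 / (1568.565 * 1130.965) = 1.9504e-07 m^2/s
alpha * t = 0.0012527
delta = sqrt(0.0012527) * 1000 = 35.394 mm

35.394 mm


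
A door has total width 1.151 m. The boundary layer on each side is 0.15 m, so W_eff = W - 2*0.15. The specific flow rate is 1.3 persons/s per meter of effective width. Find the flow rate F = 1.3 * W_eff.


W_eff = 1.151 - 0.30 = 0.851 m
F = 1.3 * 0.851 = 1.1063 persons/s

1.1063 persons/s


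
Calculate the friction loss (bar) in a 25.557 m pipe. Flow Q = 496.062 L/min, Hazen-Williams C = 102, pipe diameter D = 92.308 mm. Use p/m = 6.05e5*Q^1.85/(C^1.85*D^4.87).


Q^1.85 = 96993
C^1.85 = 5198.9
D^4.87 = 3.7215e+09
p/m = 0.0030330 bar/m
p_total = 0.0030330 * 25.557 = 0.077514 bar

0.077514 bar


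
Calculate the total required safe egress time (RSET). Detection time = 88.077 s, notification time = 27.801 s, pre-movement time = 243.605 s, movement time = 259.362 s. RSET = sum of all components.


Total = 88.077 + 27.801 + 243.605 + 259.362 = 618.845 s

618.845 s


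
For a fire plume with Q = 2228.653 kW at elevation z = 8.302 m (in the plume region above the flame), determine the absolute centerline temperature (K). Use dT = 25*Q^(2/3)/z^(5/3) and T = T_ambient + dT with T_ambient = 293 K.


Q^(2/3) = 170.62
z^(5/3) = 34.039
dT = 25 * 170.62 / 34.039 = 125.31 K
T = 293 + 125.31 = 418.31 K

418.31 K


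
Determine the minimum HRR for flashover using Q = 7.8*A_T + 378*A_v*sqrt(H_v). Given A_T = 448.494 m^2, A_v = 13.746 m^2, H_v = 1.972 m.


7.8*A_T = 3498.3
sqrt(H_v) = 1.4043
378*A_v*sqrt(H_v) = 7296.6
Q = 3498.3 + 7296.6 = 10795 kW

10795 kW


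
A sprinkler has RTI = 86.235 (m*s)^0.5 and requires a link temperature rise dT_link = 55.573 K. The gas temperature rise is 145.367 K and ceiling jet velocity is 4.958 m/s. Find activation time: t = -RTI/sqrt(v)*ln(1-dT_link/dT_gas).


dT_link/dT_gas = 0.38229
ln(1 - 0.38229) = -0.48174
t = -86.235 / sqrt(4.958) * -0.48174 = 18.657 s

18.657 s


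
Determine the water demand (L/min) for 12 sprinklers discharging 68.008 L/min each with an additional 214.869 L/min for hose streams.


Sprinkler demand = 12 * 68.008 = 816.096 L/min
Total = 816.096 + 214.869 = 1030.965 L/min

1030.965 L/min


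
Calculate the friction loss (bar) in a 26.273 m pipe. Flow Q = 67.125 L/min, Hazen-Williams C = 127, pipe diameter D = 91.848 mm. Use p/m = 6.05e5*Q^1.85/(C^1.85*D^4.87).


Q^1.85 = 2397.4
C^1.85 = 7799.0
D^4.87 = 3.6320e+09
p/m = 5.1204e-05 bar/m
p_total = 5.1204e-05 * 26.273 = 0.0013453 bar

0.0013453 bar


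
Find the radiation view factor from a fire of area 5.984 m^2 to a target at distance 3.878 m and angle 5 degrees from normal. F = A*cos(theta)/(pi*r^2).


cos(5 deg) = 0.99619
pi*r^2 = 47.246
F = 5.984 * 0.99619 / 47.246 = 0.12617

0.12617


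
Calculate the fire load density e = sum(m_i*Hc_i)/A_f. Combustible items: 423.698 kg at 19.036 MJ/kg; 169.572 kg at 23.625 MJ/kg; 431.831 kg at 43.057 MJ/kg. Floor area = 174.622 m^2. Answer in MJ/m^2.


Total energy = 423.698*19.036 + 169.572*23.625 + 431.831*43.057
= 8065.515 + 4006.139 + 18593.35
= 30665.00 MJ
e = 30665.00 / 174.622 = 175.61 MJ/m^2

175.61 MJ/m^2


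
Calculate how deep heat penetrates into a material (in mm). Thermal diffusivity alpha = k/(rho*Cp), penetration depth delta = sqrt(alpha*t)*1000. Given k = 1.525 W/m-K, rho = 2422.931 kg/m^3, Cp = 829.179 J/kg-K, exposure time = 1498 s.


alpha = 1.525 / (2422.931 * 829.179) = 7.5907e-07 m^2/s
alpha * t = 0.0011371
delta = sqrt(0.0011371) * 1000 = 33.721 mm

33.721 mm


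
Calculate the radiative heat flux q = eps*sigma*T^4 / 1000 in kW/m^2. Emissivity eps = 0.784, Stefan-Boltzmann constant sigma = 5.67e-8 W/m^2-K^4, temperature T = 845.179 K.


T^4 = 5.1026e+11
q = 0.784 * 5.67e-8 * 5.1026e+11 / 1000 = 22.683 kW/m^2

22.683 kW/m^2


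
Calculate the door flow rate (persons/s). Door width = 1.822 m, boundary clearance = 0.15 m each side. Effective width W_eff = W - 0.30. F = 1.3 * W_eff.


W_eff = 1.822 - 0.30 = 1.522 m
F = 1.3 * 1.522 = 1.9786 persons/s

1.9786 persons/s


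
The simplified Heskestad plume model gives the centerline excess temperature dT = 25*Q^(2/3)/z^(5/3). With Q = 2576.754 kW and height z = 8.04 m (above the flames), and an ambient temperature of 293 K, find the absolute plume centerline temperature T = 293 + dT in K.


Q^(2/3) = 187.95
z^(5/3) = 32.267
dT = 25 * 187.95 / 32.267 = 145.62 K
T = 293 + 145.62 = 438.62 K

438.62 K


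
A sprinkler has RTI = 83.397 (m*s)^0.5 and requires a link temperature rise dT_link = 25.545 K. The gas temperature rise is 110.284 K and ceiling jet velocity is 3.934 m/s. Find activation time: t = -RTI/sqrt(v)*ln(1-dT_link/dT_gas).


dT_link/dT_gas = 0.23163
ln(1 - 0.23163) = -0.26348
t = -83.397 / sqrt(3.934) * -0.26348 = 11.079 s

11.079 s


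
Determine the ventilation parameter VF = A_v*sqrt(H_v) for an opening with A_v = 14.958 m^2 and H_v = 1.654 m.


sqrt(H_v) = 1.2861
VF = 14.958 * 1.2861 = 19.237 m^(5/2)

19.237 m^(5/2)


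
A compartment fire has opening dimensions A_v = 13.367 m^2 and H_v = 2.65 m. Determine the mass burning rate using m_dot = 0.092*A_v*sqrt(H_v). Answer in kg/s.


sqrt(H_v) = 1.6279
m_dot = 0.092 * 13.367 * 1.6279 = 2.0019 kg/s

2.0019 kg/s


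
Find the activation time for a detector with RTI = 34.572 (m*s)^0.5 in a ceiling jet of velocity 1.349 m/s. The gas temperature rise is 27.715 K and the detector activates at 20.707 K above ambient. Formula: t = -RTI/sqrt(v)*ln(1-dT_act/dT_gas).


dT_act/dT_gas = 0.74714
ln(1 - 0.74714) = -1.3749
t = -34.572 / sqrt(1.349) * -1.3749 = 40.926 s

40.926 s


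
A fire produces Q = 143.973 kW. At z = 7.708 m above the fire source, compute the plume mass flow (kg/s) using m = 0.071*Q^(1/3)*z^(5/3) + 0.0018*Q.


Q^(1/3) = 5.2412
z^(5/3) = 30.077
First term = 0.071 * 5.2412 * 30.077 = 11.192
Second term = 0.0018 * 143.973 = 0.25915
m = 11.452 kg/s

11.452 kg/s


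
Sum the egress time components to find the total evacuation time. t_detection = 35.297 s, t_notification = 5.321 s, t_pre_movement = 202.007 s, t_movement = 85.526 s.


Total = 35.297 + 5.321 + 202.007 + 85.526 = 328.151 s

328.151 s


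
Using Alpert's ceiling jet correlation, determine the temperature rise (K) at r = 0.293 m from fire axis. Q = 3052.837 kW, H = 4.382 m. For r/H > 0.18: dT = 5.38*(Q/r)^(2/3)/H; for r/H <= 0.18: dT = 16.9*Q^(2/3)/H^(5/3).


r/H = 0.293 / 4.382 = 0.066864
r/H <= 0.18, so dT = 16.9*Q^(2/3)/H^(5/3)
Q^(2/3) = 210.44
H^(5/3) = 11.734
dT = 16.9 * 210.44 / 11.734 = 303.09 K

303.09 K


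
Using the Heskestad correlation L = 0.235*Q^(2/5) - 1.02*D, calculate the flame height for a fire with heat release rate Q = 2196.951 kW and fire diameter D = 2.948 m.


Q^(2/5) = 21.713
0.235 * Q^(2/5) = 5.1027
1.02 * D = 3.0070
L = 2.0957 m

2.0957 m


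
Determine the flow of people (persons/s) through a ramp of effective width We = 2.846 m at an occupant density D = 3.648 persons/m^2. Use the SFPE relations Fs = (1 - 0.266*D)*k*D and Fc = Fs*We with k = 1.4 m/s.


1 - 0.266*D = 1 - 0.266*3.648 = 0.029632
Fs = 0.029632 * 1.4 * 3.648 = 0.15134 persons/(s*m)
Fc = 0.15134 * 2.846 = 0.43070 persons/s

0.43070 persons/s


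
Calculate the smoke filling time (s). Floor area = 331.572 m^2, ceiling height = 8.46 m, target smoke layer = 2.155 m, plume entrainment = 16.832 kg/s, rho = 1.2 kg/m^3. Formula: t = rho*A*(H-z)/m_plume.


H - z = 6.305 m
t = 1.2 * 331.572 * 6.305 / 16.832 = 149.04 s

149.04 s


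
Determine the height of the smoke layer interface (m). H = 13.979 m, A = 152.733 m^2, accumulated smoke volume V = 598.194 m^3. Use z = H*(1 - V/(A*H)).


V/(A*H) = 0.28018
1 - 0.28018 = 0.71982
z = 13.979 * 0.71982 = 10.062 m

10.062 m


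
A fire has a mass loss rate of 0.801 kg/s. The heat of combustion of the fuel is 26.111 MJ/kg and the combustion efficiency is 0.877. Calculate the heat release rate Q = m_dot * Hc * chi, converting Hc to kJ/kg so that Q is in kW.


Hc = 26.111 MJ/kg = 26.111 * 1000 kJ/kg = 26111 kJ/kg
Q = 0.801 kg/s * 26111 kJ/kg * 0.877 = 18342 kW

18342 kW


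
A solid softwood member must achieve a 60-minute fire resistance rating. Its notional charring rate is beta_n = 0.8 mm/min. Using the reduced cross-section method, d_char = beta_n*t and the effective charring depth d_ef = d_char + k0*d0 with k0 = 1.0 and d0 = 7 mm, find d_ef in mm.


d_char = 0.8 * 60 = 48 mm
d_ef = 48 + 1.0*7 = 55 mm

55 mm


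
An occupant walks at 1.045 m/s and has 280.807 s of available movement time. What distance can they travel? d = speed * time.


d = 1.045 * 280.807 = 293.44 m

293.44 m


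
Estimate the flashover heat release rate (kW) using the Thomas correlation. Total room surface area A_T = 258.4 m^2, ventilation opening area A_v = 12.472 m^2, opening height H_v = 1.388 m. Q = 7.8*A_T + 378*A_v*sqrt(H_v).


7.8*A_T = 2015.52
sqrt(H_v) = 1.1781
378*A_v*sqrt(H_v) = 5554.2
Q = 2015.52 + 5554.2 = 7569.7 kW

7569.7 kW


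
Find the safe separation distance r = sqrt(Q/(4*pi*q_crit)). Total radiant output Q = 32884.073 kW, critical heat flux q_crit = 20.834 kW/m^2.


4*pi*q_crit = 261.81
Q/(4*pi*q_crit) = 125.60
r = sqrt(125.60) = 11.207 m

11.207 m


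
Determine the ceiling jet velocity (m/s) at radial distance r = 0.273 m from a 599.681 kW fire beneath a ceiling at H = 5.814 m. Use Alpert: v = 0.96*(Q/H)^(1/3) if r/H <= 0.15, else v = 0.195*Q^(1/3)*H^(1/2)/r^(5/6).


r/H = 0.273 / 5.814 = 0.046956
r/H <= 0.15, so v = 0.96*(Q/H)^(1/3)
Q/H = 103.14
(Q/H)^(1/3) = 4.6897
v = 0.96 * 4.6897 = 4.5021 m/s

4.5021 m/s


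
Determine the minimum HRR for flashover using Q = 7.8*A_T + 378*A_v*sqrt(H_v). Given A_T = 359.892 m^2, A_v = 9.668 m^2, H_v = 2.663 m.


7.8*A_T = 2807.2
sqrt(H_v) = 1.6319
378*A_v*sqrt(H_v) = 5963.7
Q = 2807.2 + 5963.7 = 8770.8 kW

8770.8 kW


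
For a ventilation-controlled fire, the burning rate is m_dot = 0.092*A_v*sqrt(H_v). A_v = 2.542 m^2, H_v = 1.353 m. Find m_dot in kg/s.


sqrt(H_v) = 1.1632
m_dot = 0.092 * 2.542 * 1.1632 = 0.27203 kg/s

0.27203 kg/s


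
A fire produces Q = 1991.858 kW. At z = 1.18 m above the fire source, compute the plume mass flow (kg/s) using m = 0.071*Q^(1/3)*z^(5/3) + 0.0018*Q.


Q^(1/3) = 12.582
z^(5/3) = 1.3177
First term = 0.071 * 12.582 * 1.3177 = 1.1771
Second term = 0.0018 * 1991.858 = 3.5853
m = 4.7624 kg/s

4.7624 kg/s


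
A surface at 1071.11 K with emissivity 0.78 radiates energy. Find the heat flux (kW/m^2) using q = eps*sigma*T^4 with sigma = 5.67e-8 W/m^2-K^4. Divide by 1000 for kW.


T^4 = 1.3162e+12
q = 0.78 * 5.67e-8 * 1.3162e+12 / 1000 = 58.212 kW/m^2

58.212 kW/m^2


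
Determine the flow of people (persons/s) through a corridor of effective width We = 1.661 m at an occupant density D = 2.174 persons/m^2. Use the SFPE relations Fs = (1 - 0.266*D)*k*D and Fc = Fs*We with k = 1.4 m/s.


1 - 0.266*D = 1 - 0.266*2.174 = 0.42172
Fs = 0.42172 * 1.4 * 2.174 = 1.2835 persons/(s*m)
Fc = 1.2835 * 1.661 = 2.1320 persons/s

2.1320 persons/s


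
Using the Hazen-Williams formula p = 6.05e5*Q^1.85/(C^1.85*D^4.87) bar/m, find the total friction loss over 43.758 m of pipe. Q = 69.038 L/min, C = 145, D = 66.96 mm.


Q^1.85 = 2525.3
C^1.85 = 9966.2
D^4.87 = 7.7933e+08
p/m = 0.00019671 bar/m
p_total = 0.00019671 * 43.758 = 0.0086074 bar

0.0086074 bar


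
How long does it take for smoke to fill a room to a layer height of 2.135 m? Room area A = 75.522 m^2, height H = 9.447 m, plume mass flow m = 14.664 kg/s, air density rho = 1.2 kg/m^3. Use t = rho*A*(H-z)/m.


H - z = 7.312 m
t = 1.2 * 75.522 * 7.312 / 14.664 = 45.190 s

45.190 s


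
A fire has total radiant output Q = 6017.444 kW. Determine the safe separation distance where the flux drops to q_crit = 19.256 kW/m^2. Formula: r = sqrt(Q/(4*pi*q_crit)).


4*pi*q_crit = 241.98
Q/(4*pi*q_crit) = 24.868
r = sqrt(24.868) = 4.9868 m

4.9868 m


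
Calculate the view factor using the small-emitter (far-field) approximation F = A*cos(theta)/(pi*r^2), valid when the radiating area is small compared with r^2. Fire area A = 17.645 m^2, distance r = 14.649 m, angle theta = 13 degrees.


cos(13 deg) = 0.97437
pi*r^2 = 674.16
F = 17.645 * 0.97437 / 674.16 = 0.025502

0.025502


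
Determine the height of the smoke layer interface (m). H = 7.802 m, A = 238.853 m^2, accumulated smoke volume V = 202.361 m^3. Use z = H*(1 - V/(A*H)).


V/(A*H) = 0.10859
1 - 0.10859 = 0.89141
z = 7.802 * 0.89141 = 6.9548 m

6.9548 m


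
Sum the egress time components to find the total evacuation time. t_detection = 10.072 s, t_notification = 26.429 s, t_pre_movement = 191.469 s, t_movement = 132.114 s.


Total = 10.072 + 26.429 + 191.469 + 132.114 = 360.084 s

360.084 s


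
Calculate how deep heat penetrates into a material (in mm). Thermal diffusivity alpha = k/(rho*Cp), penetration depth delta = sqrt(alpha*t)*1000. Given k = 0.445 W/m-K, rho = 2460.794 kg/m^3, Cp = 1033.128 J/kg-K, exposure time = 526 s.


alpha = 0.445 / (2460.794 * 1033.128) = 1.7504e-07 m^2/s
alpha * t = 9.2070e-05
delta = sqrt(9.2070e-05) * 1000 = 9.5953 mm

9.5953 mm


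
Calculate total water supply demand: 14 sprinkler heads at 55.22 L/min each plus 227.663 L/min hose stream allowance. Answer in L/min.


Sprinkler demand = 14 * 55.22 = 773.08 L/min
Total = 773.08 + 227.663 = 1000.743 L/min

1000.743 L/min


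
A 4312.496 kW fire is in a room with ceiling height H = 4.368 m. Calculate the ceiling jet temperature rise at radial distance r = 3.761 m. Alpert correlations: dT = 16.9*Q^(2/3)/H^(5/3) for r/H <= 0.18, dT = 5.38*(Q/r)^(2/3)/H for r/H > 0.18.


r/H = 3.761 / 4.368 = 0.86103
r/H > 0.18, so dT = 5.38*(Q/r)^(2/3)/H
Q/r = 1146.6
(Q/r)^(2/3) = 109.55
dT = 5.38 * 109.55 / 4.368 = 134.93 K

134.93 K


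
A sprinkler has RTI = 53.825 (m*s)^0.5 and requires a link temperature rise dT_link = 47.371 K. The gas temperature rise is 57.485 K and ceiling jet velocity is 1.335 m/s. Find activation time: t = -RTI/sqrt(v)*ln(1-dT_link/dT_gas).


dT_link/dT_gas = 0.82406
ln(1 - 0.82406) = -1.7376
t = -53.825 / sqrt(1.335) * -1.7376 = 80.946 s

80.946 s


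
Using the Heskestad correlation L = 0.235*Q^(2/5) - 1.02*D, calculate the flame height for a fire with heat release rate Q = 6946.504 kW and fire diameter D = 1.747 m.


Q^(2/5) = 34.412
0.235 * Q^(2/5) = 8.0868
1.02 * D = 1.7819
L = 6.3048 m

6.3048 m


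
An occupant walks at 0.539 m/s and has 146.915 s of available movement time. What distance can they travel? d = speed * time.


d = 0.539 * 146.915 = 79.187 m

79.187 m


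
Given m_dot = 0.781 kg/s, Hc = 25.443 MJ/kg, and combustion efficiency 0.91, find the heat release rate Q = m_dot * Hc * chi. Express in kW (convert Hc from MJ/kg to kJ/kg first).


Hc = 25.443 MJ/kg = 25.443 * 1000 kJ/kg = 25443 kJ/kg
Q = 0.781 kg/s * 25443 kJ/kg * 0.91 = 18083 kW

18083 kW


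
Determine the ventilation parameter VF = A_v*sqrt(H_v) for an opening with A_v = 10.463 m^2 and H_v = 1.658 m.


sqrt(H_v) = 1.2876
VF = 10.463 * 1.2876 = 13.473 m^(5/2)

13.473 m^(5/2)


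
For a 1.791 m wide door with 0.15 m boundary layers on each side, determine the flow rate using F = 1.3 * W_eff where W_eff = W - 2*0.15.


W_eff = 1.791 - 0.30 = 1.491 m
F = 1.3 * 1.491 = 1.9383 persons/s

1.9383 persons/s


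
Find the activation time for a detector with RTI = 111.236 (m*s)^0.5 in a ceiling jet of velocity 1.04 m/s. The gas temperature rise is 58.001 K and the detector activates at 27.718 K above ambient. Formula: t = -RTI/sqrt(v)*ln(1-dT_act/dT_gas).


dT_act/dT_gas = 0.47789
ln(1 - 0.47789) = -0.64987
t = -111.236 / sqrt(1.04) * -0.64987 = 70.886 s

70.886 s


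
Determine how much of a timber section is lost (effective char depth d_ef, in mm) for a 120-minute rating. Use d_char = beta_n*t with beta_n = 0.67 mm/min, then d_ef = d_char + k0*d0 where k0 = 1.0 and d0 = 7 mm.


d_char = 0.67 * 120 = 80.4 mm
d_ef = 80.4 + 1.0*7 = 87.4 mm

87.4 mm


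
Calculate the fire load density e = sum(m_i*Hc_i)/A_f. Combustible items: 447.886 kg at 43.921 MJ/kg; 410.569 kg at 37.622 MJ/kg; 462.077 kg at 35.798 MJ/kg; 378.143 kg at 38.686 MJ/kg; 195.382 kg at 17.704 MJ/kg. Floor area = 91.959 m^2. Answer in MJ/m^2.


Total energy = 447.886*43.921 + 410.569*37.622 + 462.077*35.798 + 378.143*38.686 + 195.382*17.704
= 19671.60 + 15446.43 + 16541.43 + 14628.84 + 3459.043
= 69747.34 MJ
e = 69747.34 / 91.959 = 758.46 MJ/m^2

758.46 MJ/m^2


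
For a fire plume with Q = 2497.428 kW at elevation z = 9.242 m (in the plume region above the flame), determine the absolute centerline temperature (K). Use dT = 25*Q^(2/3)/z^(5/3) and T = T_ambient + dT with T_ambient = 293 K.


Q^(2/3) = 184.08
z^(5/3) = 40.701
dT = 25 * 184.08 / 40.701 = 113.06 K
T = 293 + 113.06 = 406.06 K

406.06 K


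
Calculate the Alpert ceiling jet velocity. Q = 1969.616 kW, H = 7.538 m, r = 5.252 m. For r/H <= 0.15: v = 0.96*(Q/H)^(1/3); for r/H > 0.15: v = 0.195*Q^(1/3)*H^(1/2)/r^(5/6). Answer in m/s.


r/H = 5.252 / 7.538 = 0.69674
r/H > 0.15, so v = 0.195*Q^(1/3)*H^(1/2)/r^(5/6)
Q^(1/3) = 12.535
H^(1/2) = 2.7455
r^(5/6) = 3.9836
v = 0.195 * 12.535 * 2.7455 / 3.9836 = 1.6847 m/s

1.6847 m/s


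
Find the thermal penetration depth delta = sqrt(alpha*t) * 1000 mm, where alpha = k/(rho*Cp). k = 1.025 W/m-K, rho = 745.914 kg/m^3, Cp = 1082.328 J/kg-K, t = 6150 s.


alpha = 1.025 / (745.914 * 1082.328) = 1.2696e-06 m^2/s
alpha * t = 0.0078082
delta = sqrt(0.0078082) * 1000 = 88.364 mm

88.364 mm


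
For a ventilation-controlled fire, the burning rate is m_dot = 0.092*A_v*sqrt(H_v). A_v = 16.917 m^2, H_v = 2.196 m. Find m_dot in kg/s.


sqrt(H_v) = 1.4819
m_dot = 0.092 * 16.917 * 1.4819 = 2.3064 kg/s

2.3064 kg/s


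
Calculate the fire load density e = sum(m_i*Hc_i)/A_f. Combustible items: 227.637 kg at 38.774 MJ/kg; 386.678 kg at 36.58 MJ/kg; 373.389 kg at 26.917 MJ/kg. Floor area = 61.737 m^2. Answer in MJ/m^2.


Total energy = 227.637*38.774 + 386.678*36.58 + 373.389*26.917
= 8826.397 + 14144.68 + 10050.51
= 33021.59 MJ
e = 33021.59 / 61.737 = 534.88 MJ/m^2

534.88 MJ/m^2


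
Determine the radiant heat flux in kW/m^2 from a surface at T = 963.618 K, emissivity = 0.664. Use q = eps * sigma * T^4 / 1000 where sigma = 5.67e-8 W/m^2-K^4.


T^4 = 8.6222e+11
q = 0.664 * 5.67e-8 * 8.6222e+11 / 1000 = 32.462 kW/m^2

32.462 kW/m^2


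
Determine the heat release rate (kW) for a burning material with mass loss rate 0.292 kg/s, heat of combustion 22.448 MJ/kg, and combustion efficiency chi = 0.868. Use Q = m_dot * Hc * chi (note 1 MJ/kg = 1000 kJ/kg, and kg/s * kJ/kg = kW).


Hc = 22.448 MJ/kg = 22.448 * 1000 kJ/kg = 22448 kJ/kg
Q = 0.292 kg/s * 22448 kJ/kg * 0.868 = 5689.6 kW

5689.6 kW


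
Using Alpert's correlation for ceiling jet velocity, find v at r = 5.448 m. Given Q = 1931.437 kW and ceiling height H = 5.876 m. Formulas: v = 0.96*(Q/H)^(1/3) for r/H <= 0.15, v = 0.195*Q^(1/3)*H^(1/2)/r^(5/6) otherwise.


r/H = 5.448 / 5.876 = 0.92716
r/H > 0.15, so v = 0.195*Q^(1/3)*H^(1/2)/r^(5/6)
Q^(1/3) = 12.454
H^(1/2) = 2.4240
r^(5/6) = 4.1071
v = 0.195 * 12.454 * 2.4240 / 4.1071 = 1.4333 m/s

1.4333 m/s


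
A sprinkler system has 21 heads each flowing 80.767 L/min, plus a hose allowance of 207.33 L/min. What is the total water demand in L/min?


Sprinkler demand = 21 * 80.767 = 1696.107 L/min
Total = 1696.107 + 207.33 = 1903.437 L/min

1903.437 L/min


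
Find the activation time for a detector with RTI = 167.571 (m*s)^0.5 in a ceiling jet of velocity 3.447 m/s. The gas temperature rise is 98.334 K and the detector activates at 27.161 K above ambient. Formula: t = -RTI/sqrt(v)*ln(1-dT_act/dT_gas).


dT_act/dT_gas = 0.27621
ln(1 - 0.27621) = -0.32326
t = -167.571 / sqrt(3.447) * -0.32326 = 29.176 s

29.176 s


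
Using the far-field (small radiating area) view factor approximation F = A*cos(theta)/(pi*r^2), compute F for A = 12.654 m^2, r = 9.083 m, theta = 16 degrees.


cos(16 deg) = 0.96126
pi*r^2 = 259.18
F = 12.654 * 0.96126 / 259.18 = 0.046931

0.046931


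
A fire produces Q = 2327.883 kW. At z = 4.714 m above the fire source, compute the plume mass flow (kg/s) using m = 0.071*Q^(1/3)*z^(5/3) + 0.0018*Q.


Q^(1/3) = 13.253
z^(5/3) = 13.253
First term = 0.071 * 13.253 * 13.253 = 12.471
Second term = 0.0018 * 2327.883 = 4.1902
m = 16.661 kg/s

16.661 kg/s


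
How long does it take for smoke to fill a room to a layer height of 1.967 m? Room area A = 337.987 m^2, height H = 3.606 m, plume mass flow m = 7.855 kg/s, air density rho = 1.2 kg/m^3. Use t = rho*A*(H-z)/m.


H - z = 1.639 m
t = 1.2 * 337.987 * 1.639 / 7.855 = 84.628 s

84.628 s


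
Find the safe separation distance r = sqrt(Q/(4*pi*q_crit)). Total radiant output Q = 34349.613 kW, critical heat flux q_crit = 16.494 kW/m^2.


4*pi*q_crit = 207.27
Q/(4*pi*q_crit) = 165.72
r = sqrt(165.72) = 12.873 m

12.873 m


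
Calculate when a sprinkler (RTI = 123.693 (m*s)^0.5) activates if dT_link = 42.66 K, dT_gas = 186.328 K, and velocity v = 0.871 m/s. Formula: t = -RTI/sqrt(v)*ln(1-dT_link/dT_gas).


dT_link/dT_gas = 0.22895
ln(1 - 0.22895) = -0.26000
t = -123.693 / sqrt(0.871) * -0.26000 = 34.460 s

34.460 s


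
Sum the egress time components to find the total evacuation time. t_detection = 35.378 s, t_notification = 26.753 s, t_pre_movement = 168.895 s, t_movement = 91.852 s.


Total = 35.378 + 26.753 + 168.895 + 91.852 = 322.878 s

322.878 s


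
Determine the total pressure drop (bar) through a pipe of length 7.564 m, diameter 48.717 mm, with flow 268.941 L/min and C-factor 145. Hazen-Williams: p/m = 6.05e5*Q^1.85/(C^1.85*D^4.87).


Q^1.85 = 31251
C^1.85 = 9966.2
D^4.87 = 1.6558e+08
p/m = 0.011457 bar/m
p_total = 0.011457 * 7.564 = 0.086664 bar

0.086664 bar


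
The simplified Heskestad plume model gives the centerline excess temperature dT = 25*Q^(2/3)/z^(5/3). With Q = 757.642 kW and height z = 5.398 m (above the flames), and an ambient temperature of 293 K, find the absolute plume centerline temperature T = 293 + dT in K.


Q^(2/3) = 83.108
z^(5/3) = 16.611
dT = 25 * 83.108 / 16.611 = 125.08 K
T = 293 + 125.08 = 418.08 K

418.08 K


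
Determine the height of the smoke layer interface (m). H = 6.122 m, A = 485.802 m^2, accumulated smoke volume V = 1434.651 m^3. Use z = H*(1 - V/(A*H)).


V/(A*H) = 0.48238
1 - 0.48238 = 0.51762
z = 6.122 * 0.51762 = 3.1688 m

3.1688 m


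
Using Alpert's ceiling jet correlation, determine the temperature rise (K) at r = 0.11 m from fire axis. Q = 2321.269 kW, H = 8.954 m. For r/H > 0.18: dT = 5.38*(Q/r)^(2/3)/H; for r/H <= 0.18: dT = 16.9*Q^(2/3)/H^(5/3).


r/H = 0.11 / 8.954 = 0.012285
r/H <= 0.18, so dT = 16.9*Q^(2/3)/H^(5/3)
Q^(2/3) = 175.31
H^(5/3) = 38.610
dT = 16.9 * 175.31 / 38.610 = 76.738 K

76.738 K


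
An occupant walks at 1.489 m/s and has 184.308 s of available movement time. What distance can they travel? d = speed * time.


d = 1.489 * 184.308 = 274.43 m

274.43 m


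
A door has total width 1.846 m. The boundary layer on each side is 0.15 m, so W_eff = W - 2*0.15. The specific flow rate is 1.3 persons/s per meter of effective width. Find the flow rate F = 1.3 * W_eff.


W_eff = 1.846 - 0.30 = 1.546 m
F = 1.3 * 1.546 = 2.0098 persons/s

2.0098 persons/s


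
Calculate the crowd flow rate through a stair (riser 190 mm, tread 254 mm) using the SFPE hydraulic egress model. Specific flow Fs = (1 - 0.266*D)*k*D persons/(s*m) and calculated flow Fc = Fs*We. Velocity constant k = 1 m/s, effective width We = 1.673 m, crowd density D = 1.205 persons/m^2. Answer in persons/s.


1 - 0.266*D = 1 - 0.266*1.205 = 0.67947
Fs = 0.67947 * 1 * 1.205 = 0.81876 persons/(s*m)
Fc = 0.81876 * 1.673 = 1.3698 persons/s

1.3698 persons/s


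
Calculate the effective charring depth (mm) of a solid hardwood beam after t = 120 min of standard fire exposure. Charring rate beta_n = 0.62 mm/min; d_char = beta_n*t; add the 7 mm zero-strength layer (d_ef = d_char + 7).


d_char = 0.62 * 120 = 74.4 mm
d_ef = 74.4 + 1.0*7 = 81.4 mm

81.4 mm


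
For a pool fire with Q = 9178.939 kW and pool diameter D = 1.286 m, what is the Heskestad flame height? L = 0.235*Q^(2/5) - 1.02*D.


Q^(2/5) = 38.470
0.235 * Q^(2/5) = 9.0403
1.02 * D = 1.3117
L = 7.7286 m

7.7286 m


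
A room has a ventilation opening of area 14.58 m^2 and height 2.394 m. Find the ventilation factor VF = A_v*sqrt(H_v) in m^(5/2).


sqrt(H_v) = 1.5473
VF = 14.58 * 1.5473 = 22.559 m^(5/2)

22.559 m^(5/2)


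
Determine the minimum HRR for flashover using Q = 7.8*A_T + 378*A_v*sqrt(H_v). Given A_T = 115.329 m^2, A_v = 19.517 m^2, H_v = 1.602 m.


7.8*A_T = 899.57
sqrt(H_v) = 1.2657
378*A_v*sqrt(H_v) = 9337.6
Q = 899.57 + 9337.6 = 10237 kW

10237 kW


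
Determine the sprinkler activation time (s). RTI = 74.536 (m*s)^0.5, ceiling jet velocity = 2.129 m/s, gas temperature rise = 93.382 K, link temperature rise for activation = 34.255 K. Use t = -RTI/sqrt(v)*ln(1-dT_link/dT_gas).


dT_link/dT_gas = 0.36683
ln(1 - 0.36683) = -0.45701
t = -74.536 / sqrt(2.129) * -0.45701 = 23.346 s

23.346 s


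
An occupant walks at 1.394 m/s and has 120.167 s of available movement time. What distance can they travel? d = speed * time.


d = 1.394 * 120.167 = 167.51 m

167.51 m


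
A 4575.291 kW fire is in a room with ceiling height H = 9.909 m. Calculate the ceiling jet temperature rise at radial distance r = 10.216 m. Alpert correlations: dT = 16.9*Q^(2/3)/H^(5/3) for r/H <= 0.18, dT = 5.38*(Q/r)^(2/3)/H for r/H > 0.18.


r/H = 10.216 / 9.909 = 1.0310
r/H > 0.18, so dT = 5.38*(Q/r)^(2/3)/H
Q/r = 447.86
(Q/r)^(2/3) = 58.536
dT = 5.38 * 58.536 / 9.909 = 31.782 K

31.782 K


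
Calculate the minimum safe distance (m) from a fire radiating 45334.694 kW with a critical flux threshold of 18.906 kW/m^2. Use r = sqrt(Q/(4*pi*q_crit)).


4*pi*q_crit = 237.58
Q/(4*pi*q_crit) = 190.82
r = sqrt(190.82) = 13.814 m

13.814 m


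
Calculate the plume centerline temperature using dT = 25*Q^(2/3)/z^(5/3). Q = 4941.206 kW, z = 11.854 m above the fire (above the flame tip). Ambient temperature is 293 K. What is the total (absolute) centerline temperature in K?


Q^(2/3) = 290.11
z^(5/3) = 61.628
dT = 25 * 290.11 / 61.628 = 117.68 K
T = 293 + 117.68 = 410.68 K

410.68 K


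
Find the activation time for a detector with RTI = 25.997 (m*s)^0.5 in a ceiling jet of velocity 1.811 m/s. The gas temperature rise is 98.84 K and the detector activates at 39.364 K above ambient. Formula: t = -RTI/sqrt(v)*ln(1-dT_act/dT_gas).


dT_act/dT_gas = 0.39826
ln(1 - 0.39826) = -0.50793
t = -25.997 / sqrt(1.811) * -0.50793 = 9.8122 s

9.8122 s


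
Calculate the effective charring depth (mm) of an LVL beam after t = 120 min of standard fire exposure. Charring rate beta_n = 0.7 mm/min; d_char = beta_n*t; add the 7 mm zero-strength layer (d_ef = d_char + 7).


d_char = 0.7 * 120 = 84 mm
d_ef = 84 + 1.0*7 = 91 mm

91 mm


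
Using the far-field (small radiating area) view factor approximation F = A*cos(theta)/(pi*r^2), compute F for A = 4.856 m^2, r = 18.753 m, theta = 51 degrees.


cos(51 deg) = 0.62932
pi*r^2 = 1104.8
F = 4.856 * 0.62932 / 1104.8 = 0.0027660

0.0027660


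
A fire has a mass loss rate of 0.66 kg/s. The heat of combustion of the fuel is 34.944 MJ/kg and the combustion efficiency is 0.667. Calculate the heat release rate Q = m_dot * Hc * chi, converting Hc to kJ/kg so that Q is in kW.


Hc = 34.944 MJ/kg = 34.944 * 1000 kJ/kg = 34944 kJ/kg
Q = 0.66 kg/s * 34944 kJ/kg * 0.667 = 15383 kW

15383 kW


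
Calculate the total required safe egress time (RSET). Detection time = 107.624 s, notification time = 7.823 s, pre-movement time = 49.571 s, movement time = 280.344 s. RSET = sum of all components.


Total = 107.624 + 7.823 + 49.571 + 280.344 = 445.362 s

445.362 s


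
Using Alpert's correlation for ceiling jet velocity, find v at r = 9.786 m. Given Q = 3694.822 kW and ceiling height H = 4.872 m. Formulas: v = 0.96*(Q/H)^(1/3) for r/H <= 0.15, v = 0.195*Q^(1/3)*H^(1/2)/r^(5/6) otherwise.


r/H = 9.786 / 4.872 = 2.0086
r/H > 0.15, so v = 0.195*Q^(1/3)*H^(1/2)/r^(5/6)
Q^(1/3) = 15.460
H^(1/2) = 2.2073
r^(5/6) = 6.6912
v = 0.195 * 15.460 * 2.2073 / 6.6912 = 0.99445 m/s

0.99445 m/s


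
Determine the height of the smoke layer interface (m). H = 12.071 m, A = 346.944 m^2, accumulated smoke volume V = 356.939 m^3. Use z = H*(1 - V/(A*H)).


V/(A*H) = 0.085230
1 - 0.085230 = 0.91477
z = 12.071 * 0.91477 = 11.042 m

11.042 m


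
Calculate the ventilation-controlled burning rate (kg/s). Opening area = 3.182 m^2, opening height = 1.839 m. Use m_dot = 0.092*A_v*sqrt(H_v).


sqrt(H_v) = 1.3561
m_dot = 0.092 * 3.182 * 1.3561 = 0.39699 kg/s

0.39699 kg/s


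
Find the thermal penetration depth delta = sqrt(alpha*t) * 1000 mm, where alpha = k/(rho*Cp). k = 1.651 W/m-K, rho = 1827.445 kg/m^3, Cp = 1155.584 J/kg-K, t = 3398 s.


alpha = 1.651 / (1827.445 * 1155.584) = 7.8181e-07 m^2/s
alpha * t = 0.0026566
delta = sqrt(0.0026566) * 1000 = 51.542 mm

51.542 mm


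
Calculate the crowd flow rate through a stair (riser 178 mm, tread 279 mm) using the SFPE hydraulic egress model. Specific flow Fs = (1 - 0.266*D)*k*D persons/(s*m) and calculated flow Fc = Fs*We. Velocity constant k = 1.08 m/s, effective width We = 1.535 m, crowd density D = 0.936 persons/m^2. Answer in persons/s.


1 - 0.266*D = 1 - 0.266*0.936 = 0.75102
Fs = 0.75102 * 1.08 * 0.936 = 0.75920 persons/(s*m)
Fc = 0.75920 * 1.535 = 1.1654 persons/s

1.1654 persons/s


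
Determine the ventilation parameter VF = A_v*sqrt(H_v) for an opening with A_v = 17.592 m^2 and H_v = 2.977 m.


sqrt(H_v) = 1.7254
VF = 17.592 * 1.7254 = 30.353 m^(5/2)

30.353 m^(5/2)


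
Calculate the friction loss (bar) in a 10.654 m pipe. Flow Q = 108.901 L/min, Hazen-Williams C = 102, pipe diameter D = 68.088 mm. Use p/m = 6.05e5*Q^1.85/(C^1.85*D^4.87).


Q^1.85 = 5868.3
C^1.85 = 5198.9
D^4.87 = 8.4538e+08
p/m = 0.00080779 bar/m
p_total = 0.00080779 * 10.654 = 0.0086062 bar

0.0086062 bar


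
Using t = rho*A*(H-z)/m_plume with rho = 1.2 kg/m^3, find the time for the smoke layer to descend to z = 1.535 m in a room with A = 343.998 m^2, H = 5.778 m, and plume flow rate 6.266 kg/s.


H - z = 4.243 m
t = 1.2 * 343.998 * 4.243 / 6.266 = 279.52 s

279.52 s


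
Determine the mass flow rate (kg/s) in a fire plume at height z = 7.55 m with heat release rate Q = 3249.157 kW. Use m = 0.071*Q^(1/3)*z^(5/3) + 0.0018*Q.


Q^(1/3) = 14.811
z^(5/3) = 29.057
First term = 0.071 * 14.811 * 29.057 = 30.556
Second term = 0.0018 * 3249.157 = 5.8485
m = 36.404 kg/s

36.404 kg/s


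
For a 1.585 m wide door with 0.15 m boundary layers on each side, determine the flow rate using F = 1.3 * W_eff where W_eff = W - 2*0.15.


W_eff = 1.585 - 0.30 = 1.285 m
F = 1.3 * 1.285 = 1.6705 persons/s

1.6705 persons/s


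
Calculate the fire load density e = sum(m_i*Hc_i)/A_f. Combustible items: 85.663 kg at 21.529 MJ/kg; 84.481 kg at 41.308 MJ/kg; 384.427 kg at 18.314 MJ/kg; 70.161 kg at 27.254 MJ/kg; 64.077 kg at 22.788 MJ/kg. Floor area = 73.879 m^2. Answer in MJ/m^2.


Total energy = 85.663*21.529 + 84.481*41.308 + 384.427*18.314 + 70.161*27.254 + 64.077*22.788
= 1844.239 + 3489.741 + 7040.396 + 1912.168 + 1460.187
= 15746.73 MJ
e = 15746.73 / 73.879 = 213.14 MJ/m^2

213.14 MJ/m^2


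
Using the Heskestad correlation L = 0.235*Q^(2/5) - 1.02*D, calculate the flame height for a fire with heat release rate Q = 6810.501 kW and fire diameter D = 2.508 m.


Q^(2/5) = 34.141
0.235 * Q^(2/5) = 8.0230
1.02 * D = 2.5582
L = 5.4649 m

5.4649 m
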